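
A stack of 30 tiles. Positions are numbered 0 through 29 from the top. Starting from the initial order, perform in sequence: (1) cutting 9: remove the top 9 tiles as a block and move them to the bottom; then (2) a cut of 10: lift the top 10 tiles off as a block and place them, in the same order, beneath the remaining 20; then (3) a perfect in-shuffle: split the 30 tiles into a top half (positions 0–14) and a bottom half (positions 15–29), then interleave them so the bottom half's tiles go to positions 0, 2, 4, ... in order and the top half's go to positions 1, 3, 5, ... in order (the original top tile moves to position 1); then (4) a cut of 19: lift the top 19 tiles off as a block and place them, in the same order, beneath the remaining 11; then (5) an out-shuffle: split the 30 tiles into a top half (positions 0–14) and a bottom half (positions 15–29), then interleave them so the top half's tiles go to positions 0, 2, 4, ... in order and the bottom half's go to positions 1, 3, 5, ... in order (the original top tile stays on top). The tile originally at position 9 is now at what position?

13

Track the tile from position 9 forward through each operation:
  after op 1 (cut 9): 9 → 0
  after op 2 (cut 10): 0 → 20
  after op 3 (in-shuffle): 20 → 10
  after op 4 (cut 19): 10 → 21
  after op 5 (out-shuffle): 21 → 13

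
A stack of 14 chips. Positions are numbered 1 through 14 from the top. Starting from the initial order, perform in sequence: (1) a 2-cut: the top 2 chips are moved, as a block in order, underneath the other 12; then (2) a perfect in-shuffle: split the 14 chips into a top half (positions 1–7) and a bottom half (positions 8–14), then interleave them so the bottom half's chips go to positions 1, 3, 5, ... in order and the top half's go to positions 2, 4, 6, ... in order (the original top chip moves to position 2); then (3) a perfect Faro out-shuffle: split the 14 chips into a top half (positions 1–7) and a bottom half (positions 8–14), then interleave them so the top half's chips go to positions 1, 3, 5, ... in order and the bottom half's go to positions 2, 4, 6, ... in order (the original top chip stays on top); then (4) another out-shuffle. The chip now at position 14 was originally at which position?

Undo the operations in reverse order, starting from position 14:
  undo op 4 (out-shuffle, from bottom half): 14 ← 14
  undo op 3 (out-shuffle, from bottom half): 14 ← 14
  undo op 2 (in-shuffle, from top half): 14 ← 7
  undo op 1 (cut 2): 7 ← 9
So the chip at position 14 came from original position 9.

9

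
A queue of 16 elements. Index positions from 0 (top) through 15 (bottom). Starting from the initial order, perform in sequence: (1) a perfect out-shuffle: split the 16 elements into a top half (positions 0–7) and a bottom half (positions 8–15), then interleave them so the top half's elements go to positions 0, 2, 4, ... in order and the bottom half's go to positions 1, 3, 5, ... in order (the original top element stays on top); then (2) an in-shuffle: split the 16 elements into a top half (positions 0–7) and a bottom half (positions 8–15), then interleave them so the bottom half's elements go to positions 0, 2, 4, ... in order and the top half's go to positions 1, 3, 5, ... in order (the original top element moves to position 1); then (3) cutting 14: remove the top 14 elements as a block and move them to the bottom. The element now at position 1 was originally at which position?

11

Undo the operations in reverse order, starting from position 1:
  undo op 3 (cut 14): 1 ← 15
  undo op 2 (in-shuffle, from top half): 15 ← 7
  undo op 1 (out-shuffle, from bottom half): 7 ← 11
So the element at position 1 came from original position 11.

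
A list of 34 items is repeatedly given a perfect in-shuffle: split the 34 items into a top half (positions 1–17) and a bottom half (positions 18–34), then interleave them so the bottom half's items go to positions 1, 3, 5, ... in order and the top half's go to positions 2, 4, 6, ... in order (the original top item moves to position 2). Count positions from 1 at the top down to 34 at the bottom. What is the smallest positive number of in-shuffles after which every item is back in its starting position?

12

The in-shuffle permutes the 34 positions with cycle lengths [3, 3, 4, 12, 12].
Every item is home exactly when every cycle has completed a whole number of laps, i.e. after lcm(3, 4, 12) = 12 in-shuffles.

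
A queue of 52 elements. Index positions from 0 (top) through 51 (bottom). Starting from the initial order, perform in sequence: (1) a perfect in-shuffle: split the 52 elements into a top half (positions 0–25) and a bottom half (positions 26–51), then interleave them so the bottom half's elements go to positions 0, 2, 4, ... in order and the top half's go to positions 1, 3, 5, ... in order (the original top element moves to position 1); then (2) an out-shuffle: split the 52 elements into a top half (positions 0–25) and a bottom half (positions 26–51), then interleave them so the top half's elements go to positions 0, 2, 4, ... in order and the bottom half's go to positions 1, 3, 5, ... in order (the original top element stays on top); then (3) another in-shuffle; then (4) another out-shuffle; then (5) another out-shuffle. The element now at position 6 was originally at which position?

Undo the operations in reverse order, starting from position 6:
  undo op 5 (out-shuffle, from top half): 6 ← 3
  undo op 4 (out-shuffle, from bottom half): 3 ← 27
  undo op 3 (in-shuffle, from top half): 27 ← 13
  undo op 2 (out-shuffle, from bottom half): 13 ← 32
  undo op 1 (in-shuffle, from bottom half): 32 ← 42
So the element at position 6 came from original position 42.

42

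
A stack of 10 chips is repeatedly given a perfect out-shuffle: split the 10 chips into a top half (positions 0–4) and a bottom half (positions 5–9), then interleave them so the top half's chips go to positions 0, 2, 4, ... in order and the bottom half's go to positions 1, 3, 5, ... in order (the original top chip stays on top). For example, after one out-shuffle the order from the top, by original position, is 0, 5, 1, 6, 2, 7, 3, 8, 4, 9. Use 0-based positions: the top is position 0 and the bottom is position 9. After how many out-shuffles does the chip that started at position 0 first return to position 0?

1

Position 0 is fixed by the out-shuffle; it is already back after 1 application.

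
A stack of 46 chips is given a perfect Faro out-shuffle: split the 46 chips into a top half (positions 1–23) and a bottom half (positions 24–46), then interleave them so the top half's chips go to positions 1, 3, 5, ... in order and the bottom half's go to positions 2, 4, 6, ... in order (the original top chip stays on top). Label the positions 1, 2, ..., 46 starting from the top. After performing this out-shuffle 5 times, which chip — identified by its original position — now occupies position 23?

Work backwards from position 23, undoing one out-shuffle at a time:
23 ← 12 ← 29 ← 15 ← 8 ← 27
So the chip now at position 23 started at position 27.

27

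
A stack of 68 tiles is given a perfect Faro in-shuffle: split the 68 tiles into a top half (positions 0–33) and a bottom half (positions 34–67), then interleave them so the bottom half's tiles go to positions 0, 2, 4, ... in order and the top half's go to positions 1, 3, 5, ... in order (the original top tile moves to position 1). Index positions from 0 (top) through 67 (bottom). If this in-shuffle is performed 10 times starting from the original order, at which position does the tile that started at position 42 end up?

Track the tile's position through each in-shuffle:
42 → 16 → 33 → 67 → 66 → 64 → 60 → 52 → 36 → 4 → 9

9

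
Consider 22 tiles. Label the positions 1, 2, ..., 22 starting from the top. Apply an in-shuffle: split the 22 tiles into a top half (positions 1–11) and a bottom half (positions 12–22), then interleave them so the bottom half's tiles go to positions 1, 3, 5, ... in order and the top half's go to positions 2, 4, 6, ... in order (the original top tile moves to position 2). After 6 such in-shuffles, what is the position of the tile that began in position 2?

Track the tile's position through each in-shuffle:
2 → 4 → 8 → 16 → 9 → 18 → 13

13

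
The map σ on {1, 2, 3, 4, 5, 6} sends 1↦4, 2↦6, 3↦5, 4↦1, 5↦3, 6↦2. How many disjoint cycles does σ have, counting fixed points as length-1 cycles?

3

Cycle decomposition: (1 4) (2 6) (3 5).
3 cycles.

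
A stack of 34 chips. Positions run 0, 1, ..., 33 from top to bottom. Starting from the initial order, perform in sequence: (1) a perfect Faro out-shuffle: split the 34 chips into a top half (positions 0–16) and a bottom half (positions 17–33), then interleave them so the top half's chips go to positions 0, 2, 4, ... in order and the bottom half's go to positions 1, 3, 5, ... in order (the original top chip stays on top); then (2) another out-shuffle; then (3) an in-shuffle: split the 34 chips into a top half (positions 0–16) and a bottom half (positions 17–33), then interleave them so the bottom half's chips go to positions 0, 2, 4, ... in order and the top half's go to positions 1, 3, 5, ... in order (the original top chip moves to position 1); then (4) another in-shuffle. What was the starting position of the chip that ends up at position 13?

Undo the operations in reverse order, starting from position 13:
  undo op 4 (in-shuffle, from top half): 13 ← 6
  undo op 3 (in-shuffle, from bottom half): 6 ← 20
  undo op 2 (out-shuffle, from top half): 20 ← 10
  undo op 1 (out-shuffle, from top half): 10 ← 5
So the chip at position 13 came from original position 5.

5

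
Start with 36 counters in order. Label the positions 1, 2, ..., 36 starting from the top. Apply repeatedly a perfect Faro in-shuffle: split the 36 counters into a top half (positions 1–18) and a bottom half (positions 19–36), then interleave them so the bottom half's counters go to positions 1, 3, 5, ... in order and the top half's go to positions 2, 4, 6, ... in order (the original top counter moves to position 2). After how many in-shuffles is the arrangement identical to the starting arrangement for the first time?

36

The in-shuffle permutes the 36 positions with cycle lengths [36].
Every counter is home exactly when every cycle has completed a whole number of laps, i.e. after lcm(36) = 36 in-shuffles.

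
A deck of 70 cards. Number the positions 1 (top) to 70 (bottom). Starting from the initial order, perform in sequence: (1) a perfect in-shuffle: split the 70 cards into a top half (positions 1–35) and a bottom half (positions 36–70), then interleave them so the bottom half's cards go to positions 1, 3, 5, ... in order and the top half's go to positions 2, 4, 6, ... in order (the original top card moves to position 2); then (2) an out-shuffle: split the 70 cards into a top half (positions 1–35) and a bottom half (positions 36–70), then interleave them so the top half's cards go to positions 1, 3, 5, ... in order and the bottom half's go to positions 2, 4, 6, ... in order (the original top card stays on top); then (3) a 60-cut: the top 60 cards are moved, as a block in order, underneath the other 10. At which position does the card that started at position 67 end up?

66

Track the card from position 67 forward through each operation:
  after op 1 (in-shuffle): 67 → 63
  after op 2 (out-shuffle): 63 → 56
  after op 3 (cut 60): 56 → 66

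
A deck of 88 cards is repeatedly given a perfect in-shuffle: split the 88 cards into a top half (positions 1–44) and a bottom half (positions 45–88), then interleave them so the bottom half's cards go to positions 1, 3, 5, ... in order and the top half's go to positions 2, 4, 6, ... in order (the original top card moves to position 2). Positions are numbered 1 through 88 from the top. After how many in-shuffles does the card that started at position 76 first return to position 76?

Follow position 76 under repeated in-shuffles:
76 → 63 → 37 → 74 → 59 → 29 → 58 → 27 → 54 → 19 → 38 → 76
It first returns after 11 in-shuffles.

11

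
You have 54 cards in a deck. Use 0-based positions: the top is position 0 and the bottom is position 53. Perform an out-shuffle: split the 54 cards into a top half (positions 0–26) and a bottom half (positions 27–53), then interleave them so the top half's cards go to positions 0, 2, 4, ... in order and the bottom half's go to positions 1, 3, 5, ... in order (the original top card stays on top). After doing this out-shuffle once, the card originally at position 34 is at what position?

15

Track the card's position through each out-shuffle:
34 → 15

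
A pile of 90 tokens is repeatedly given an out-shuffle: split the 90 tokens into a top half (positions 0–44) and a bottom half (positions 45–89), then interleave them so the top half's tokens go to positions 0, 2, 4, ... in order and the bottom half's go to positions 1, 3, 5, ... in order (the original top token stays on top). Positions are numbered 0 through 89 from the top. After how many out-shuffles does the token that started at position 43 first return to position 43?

Follow position 43 under repeated out-shuffles:
43 → 86 → 83 → 77 → 65 → 41 → 82 → 75 → 61 → 33 → 66 → 43
It first returns after 11 out-shuffles.

11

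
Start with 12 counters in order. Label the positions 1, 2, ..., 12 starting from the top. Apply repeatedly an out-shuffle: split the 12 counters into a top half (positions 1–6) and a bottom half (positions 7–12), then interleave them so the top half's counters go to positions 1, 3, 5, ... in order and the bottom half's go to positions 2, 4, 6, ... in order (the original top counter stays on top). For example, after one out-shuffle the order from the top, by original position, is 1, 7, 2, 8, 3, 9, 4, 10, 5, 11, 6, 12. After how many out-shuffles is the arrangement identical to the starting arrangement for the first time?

The out-shuffle permutes the 12 positions with cycle lengths [1, 1, 10].
Every counter is home exactly when every cycle has completed a whole number of laps, i.e. after lcm(1, 10) = 10 out-shuffles.

10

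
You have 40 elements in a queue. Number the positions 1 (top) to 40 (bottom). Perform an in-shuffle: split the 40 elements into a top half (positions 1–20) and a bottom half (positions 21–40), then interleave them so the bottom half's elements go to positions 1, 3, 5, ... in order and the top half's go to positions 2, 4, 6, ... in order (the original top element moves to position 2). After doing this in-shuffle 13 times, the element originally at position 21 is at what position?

Track position through each in-shuffle: 21 → 1 → 2 → 4 → 8 → ... (continuing for 13 shuffles total) → 37.

37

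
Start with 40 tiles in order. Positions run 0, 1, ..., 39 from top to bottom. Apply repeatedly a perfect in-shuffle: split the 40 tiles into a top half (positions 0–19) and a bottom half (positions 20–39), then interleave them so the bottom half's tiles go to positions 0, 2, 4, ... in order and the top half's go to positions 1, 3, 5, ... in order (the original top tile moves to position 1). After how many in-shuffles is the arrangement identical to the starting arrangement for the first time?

The in-shuffle permutes the 40 positions with cycle lengths [20, 20].
Every tile is home exactly when every cycle has completed a whole number of laps, i.e. after lcm(20) = 20 in-shuffles.

20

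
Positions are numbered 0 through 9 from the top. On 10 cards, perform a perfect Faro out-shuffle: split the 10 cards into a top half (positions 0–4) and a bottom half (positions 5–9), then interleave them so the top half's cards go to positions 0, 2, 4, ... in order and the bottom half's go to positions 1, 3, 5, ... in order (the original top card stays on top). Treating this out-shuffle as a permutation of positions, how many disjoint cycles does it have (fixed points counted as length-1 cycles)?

Trace each unvisited position around until it returns:
(0) (1 2 4 8 7 5) (3 6) (9)
4 cycles in total.

4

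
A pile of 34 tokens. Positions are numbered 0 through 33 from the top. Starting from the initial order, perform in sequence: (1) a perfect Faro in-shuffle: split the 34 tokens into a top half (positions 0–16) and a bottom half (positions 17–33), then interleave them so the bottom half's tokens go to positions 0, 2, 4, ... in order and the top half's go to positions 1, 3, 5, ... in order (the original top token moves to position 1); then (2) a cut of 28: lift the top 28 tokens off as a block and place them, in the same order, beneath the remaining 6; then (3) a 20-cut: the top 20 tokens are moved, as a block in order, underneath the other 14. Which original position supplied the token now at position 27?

3

Undo the operations in reverse order, starting from position 27:
  undo op 3 (cut 20): 27 ← 13
  undo op 2 (cut 28): 13 ← 7
  undo op 1 (in-shuffle, from top half): 7 ← 3
So the token at position 27 came from original position 3.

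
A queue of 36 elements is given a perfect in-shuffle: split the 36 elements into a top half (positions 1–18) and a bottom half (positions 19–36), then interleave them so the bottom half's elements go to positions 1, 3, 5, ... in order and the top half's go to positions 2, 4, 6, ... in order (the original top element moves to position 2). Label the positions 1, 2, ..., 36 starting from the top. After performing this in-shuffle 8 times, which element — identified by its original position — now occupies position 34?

1

Work backwards from position 34, undoing one in-shuffle at a time:
34 ← 17 ← 27 ← 32 ← 16 ← 8 ← 4 ← 2 ← 1
So the element now at position 34 started at position 1.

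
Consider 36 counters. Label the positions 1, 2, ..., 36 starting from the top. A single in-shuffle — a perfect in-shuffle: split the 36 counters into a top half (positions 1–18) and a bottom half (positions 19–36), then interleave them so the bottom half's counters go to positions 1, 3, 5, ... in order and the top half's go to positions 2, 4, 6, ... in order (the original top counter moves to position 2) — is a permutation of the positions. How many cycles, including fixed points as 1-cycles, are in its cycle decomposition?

Trace each unvisited position around until it returns:
(1 2 4 8 16 32 ... len 36)
1 cycle in total.

1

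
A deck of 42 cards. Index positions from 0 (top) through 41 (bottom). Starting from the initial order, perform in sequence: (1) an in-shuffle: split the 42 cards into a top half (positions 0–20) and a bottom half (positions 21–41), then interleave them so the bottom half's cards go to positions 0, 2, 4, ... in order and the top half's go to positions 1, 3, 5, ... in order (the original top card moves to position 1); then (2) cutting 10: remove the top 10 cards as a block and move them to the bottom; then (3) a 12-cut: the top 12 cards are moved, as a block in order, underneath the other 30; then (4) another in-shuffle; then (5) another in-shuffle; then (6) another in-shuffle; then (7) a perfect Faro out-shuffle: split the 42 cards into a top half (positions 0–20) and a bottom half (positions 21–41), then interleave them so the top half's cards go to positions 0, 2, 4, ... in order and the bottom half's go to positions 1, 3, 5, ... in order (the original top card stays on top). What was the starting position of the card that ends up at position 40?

Undo the operations in reverse order, starting from position 40:
  undo op 7 (out-shuffle, from top half): 40 ← 20
  undo op 6 (in-shuffle, from bottom half): 20 ← 31
  undo op 5 (in-shuffle, from top half): 31 ← 15
  undo op 4 (in-shuffle, from top half): 15 ← 7
  undo op 3 (cut 12): 7 ← 19
  undo op 2 (cut 10): 19 ← 29
  undo op 1 (in-shuffle, from top half): 29 ← 14
So the card at position 40 came from original position 14.

14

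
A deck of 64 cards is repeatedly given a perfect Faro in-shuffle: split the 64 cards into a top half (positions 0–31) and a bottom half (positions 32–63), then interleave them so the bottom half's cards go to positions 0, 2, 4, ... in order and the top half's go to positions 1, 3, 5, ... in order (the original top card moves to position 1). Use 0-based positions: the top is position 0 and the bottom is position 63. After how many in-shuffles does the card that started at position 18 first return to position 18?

12

Follow position 18 under repeated in-shuffles:
18 → 37 → 10 → 21 → 43 → 22 → 45 → 26 → 53 → 42 → 20 → 41 → 18
It first returns after 12 in-shuffles.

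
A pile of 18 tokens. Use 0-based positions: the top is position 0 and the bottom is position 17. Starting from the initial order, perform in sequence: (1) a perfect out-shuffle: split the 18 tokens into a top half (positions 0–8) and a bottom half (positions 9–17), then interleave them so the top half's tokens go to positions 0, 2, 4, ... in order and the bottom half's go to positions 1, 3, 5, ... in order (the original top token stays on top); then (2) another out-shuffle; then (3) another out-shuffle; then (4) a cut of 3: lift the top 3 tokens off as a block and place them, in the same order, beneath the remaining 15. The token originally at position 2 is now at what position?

Track the token from position 2 forward through each operation:
  after op 1 (out-shuffle): 2 → 4
  after op 2 (out-shuffle): 4 → 8
  after op 3 (out-shuffle): 8 → 16
  after op 4 (cut 3): 16 → 13

13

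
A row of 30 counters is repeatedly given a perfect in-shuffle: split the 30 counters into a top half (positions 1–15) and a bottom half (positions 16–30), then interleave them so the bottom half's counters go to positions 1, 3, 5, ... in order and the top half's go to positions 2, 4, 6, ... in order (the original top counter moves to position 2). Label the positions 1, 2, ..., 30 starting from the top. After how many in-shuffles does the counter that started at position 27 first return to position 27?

Follow position 27 under repeated in-shuffles:
27 → 23 → 15 → 30 → 29 → 27
It first returns after 5 in-shuffles.

5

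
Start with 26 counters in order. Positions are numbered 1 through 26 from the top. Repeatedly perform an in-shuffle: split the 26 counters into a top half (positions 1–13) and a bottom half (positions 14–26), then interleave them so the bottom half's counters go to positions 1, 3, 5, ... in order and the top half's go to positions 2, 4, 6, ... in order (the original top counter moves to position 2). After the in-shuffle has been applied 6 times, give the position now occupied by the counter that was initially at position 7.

16

Track the counter's position through each in-shuffle:
7 → 14 → 1 → 2 → 4 → 8 → 16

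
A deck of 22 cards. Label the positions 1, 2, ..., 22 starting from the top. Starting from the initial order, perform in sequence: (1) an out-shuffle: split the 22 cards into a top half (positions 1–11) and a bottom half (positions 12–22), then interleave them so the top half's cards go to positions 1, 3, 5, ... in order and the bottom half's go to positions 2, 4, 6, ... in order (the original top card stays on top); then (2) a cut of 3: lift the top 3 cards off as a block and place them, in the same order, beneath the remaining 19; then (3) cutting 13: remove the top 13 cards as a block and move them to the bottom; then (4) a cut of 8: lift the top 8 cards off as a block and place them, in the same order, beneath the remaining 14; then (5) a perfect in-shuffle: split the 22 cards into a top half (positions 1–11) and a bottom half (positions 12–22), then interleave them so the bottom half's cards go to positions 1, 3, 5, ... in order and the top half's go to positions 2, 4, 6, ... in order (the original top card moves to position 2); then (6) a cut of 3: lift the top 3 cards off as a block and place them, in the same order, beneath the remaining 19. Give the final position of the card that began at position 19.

2

Track the card from position 19 forward through each operation:
  after op 1 (out-shuffle): 19 → 16
  after op 2 (cut 3): 16 → 13
  after op 3 (cut 13): 13 → 22
  after op 4 (cut 8): 22 → 14
  after op 5 (in-shuffle): 14 → 5
  after op 6 (cut 3): 5 → 2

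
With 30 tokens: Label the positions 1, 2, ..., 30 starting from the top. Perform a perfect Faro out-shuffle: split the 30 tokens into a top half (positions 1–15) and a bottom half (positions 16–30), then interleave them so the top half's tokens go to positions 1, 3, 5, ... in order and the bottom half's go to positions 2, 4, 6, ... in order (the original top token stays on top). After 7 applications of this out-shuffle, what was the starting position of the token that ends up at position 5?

11

Work backwards from position 5, undoing one out-shuffle at a time:
5 ← 3 ← 2 ← 16 ← 23 ← 12 ← 21 ← 11
So the token now at position 5 started at position 11.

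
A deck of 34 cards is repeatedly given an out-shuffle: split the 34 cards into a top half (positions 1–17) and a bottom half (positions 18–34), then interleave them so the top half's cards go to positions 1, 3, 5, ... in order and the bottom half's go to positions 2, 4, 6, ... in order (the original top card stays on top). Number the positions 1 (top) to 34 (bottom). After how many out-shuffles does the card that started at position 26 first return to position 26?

Follow position 26 under repeated out-shuffles:
26 → 18 → 2 → 3 → 5 → 9 → 17 → 33 → 32 → 30 → 26
It first returns after 10 out-shuffles.

10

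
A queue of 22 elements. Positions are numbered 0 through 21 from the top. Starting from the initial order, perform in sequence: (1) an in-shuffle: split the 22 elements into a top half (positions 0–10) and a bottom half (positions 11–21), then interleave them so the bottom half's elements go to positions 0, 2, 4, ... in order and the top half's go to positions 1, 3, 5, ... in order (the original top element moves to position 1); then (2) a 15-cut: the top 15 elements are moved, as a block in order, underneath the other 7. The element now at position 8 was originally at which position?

Undo the operations in reverse order, starting from position 8:
  undo op 2 (cut 15): 8 ← 1
  undo op 1 (in-shuffle, from top half): 1 ← 0
So the element at position 8 came from original position 0.

0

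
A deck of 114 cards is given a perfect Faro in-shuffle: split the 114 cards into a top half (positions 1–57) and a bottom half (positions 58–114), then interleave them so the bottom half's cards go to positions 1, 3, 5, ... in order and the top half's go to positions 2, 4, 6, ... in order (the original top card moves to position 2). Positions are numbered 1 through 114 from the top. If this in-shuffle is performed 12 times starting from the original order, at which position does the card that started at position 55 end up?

110

Track the card's position through each in-shuffle:
55 → 110 → 105 → 95 → 75 → 35 → 70 → 25 → 50 → 100 → 85 → 55 → 110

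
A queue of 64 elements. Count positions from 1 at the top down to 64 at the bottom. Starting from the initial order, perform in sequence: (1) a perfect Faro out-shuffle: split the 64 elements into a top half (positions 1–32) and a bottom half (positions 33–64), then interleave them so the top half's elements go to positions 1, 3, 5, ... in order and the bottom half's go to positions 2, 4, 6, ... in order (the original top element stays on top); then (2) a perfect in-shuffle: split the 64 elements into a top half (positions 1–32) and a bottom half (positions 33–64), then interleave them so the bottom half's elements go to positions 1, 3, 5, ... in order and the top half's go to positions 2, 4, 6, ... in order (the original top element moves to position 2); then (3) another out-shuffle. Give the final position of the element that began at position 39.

55

Track the element from position 39 forward through each operation:
  after op 1 (out-shuffle): 39 → 14
  after op 2 (in-shuffle): 14 → 28
  after op 3 (out-shuffle): 28 → 55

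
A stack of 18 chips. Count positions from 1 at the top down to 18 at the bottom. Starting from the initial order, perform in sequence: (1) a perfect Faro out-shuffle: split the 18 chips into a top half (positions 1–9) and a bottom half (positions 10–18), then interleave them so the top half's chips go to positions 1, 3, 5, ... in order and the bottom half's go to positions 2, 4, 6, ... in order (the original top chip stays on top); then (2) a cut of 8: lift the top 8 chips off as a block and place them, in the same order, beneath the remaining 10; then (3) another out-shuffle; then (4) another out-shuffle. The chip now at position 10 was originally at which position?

12

Undo the operations in reverse order, starting from position 10:
  undo op 4 (out-shuffle, from bottom half): 10 ← 14
  undo op 3 (out-shuffle, from bottom half): 14 ← 16
  undo op 2 (cut 8): 16 ← 6
  undo op 1 (out-shuffle, from bottom half): 6 ← 12
So the chip at position 10 came from original position 12.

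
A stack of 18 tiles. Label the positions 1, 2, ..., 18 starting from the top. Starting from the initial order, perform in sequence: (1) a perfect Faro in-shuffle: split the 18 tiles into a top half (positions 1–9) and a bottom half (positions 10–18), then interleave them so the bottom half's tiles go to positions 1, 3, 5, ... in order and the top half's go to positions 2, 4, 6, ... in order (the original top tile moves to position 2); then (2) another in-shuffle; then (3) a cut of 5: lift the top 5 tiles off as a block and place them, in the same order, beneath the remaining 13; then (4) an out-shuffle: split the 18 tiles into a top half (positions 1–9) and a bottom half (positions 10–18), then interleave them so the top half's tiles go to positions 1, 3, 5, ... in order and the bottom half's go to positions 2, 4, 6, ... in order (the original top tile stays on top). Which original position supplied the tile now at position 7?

Undo the operations in reverse order, starting from position 7:
  undo op 4 (out-shuffle, from top half): 7 ← 4
  undo op 3 (cut 5): 4 ← 9
  undo op 2 (in-shuffle, from bottom half): 9 ← 14
  undo op 1 (in-shuffle, from top half): 14 ← 7
So the tile at position 7 came from original position 7.

7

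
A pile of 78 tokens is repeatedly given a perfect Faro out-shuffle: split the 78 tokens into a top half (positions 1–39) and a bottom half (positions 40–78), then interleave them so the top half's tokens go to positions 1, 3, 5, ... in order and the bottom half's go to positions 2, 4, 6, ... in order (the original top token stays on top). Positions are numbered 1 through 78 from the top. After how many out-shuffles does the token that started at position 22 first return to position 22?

10

Follow position 22 under repeated out-shuffles:
22 → 43 → 8 → 15 → 29 → 57 → 36 → 71 → 64 → 50 → 22
It first returns after 10 out-shuffles.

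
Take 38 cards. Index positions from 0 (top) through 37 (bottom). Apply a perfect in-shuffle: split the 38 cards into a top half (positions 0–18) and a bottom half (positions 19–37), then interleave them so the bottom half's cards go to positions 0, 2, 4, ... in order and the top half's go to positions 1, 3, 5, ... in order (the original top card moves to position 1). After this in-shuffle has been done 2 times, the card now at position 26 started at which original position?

35

Work backwards from position 26, undoing one in-shuffle at a time:
26 ← 32 ← 35
So the card now at position 26 started at position 35.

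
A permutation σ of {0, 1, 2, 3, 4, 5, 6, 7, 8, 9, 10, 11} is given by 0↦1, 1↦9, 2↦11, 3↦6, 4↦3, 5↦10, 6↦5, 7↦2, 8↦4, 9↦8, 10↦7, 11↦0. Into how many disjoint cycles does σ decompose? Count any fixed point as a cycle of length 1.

Cycle decomposition: (0 1 9 8 4 3 6 5 10 7 2 11).
1 cycle.

1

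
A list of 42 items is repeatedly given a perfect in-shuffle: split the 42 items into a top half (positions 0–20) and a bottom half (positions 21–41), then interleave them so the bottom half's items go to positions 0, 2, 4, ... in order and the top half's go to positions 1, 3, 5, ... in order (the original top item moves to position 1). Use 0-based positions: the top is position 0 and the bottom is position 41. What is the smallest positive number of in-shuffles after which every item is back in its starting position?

14

The in-shuffle permutes the 42 positions with cycle lengths [14, 14, 14].
Every item is home exactly when every cycle has completed a whole number of laps, i.e. after lcm(14) = 14 in-shuffles.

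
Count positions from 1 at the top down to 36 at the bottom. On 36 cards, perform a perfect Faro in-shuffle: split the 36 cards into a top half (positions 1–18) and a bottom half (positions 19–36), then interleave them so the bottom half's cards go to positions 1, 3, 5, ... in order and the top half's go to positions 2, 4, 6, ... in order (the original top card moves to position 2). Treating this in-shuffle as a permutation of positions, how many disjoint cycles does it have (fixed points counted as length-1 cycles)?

1

Trace each unvisited position around until it returns:
(1 2 4 8 16 32 ... len 36)
1 cycle in total.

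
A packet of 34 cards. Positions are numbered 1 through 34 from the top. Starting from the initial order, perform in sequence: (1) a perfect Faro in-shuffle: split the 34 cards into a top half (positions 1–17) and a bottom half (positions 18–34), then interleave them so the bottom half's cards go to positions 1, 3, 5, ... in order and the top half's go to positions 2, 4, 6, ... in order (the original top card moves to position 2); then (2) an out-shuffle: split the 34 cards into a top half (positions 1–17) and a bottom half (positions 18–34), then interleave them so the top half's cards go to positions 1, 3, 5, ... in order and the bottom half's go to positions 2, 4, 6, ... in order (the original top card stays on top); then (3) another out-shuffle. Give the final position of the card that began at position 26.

Track the card from position 26 forward through each operation:
  after op 1 (in-shuffle): 26 → 17
  after op 2 (out-shuffle): 17 → 33
  after op 3 (out-shuffle): 33 → 32

32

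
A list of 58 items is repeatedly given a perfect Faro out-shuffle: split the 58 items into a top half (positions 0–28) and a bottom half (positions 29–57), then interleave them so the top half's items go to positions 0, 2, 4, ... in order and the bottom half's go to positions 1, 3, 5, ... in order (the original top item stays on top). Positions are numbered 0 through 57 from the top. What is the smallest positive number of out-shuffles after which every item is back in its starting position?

The out-shuffle permutes the 58 positions with cycle lengths [1, 1, 2, 18, 18, 18].
Every item is home exactly when every cycle has completed a whole number of laps, i.e. after lcm(1, 2, 18) = 18 out-shuffles.

18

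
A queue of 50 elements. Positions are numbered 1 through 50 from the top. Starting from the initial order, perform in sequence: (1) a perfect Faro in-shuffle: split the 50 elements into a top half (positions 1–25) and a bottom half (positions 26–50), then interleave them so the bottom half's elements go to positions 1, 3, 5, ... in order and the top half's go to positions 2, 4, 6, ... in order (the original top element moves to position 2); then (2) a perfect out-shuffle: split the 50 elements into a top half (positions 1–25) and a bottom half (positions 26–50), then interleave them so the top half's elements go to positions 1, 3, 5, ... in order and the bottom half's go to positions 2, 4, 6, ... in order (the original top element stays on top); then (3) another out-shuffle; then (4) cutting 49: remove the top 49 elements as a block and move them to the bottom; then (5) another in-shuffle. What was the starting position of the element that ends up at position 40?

15

Undo the operations in reverse order, starting from position 40:
  undo op 5 (in-shuffle, from top half): 40 ← 20
  undo op 4 (cut 49): 20 ← 19
  undo op 3 (out-shuffle, from top half): 19 ← 10
  undo op 2 (out-shuffle, from bottom half): 10 ← 30
  undo op 1 (in-shuffle, from top half): 30 ← 15
So the element at position 40 came from original position 15.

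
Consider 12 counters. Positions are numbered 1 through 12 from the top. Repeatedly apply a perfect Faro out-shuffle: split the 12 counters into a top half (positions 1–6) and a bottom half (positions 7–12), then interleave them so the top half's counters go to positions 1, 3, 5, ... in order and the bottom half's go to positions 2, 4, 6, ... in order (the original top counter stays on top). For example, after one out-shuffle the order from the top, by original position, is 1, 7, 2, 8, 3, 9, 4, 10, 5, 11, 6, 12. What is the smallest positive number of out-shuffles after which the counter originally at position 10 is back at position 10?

10

Follow position 10 under repeated out-shuffles:
10 → 8 → 4 → 7 → 2 → 3 → 5 → 9 → 6 → 11 → 10
It first returns after 10 out-shuffles.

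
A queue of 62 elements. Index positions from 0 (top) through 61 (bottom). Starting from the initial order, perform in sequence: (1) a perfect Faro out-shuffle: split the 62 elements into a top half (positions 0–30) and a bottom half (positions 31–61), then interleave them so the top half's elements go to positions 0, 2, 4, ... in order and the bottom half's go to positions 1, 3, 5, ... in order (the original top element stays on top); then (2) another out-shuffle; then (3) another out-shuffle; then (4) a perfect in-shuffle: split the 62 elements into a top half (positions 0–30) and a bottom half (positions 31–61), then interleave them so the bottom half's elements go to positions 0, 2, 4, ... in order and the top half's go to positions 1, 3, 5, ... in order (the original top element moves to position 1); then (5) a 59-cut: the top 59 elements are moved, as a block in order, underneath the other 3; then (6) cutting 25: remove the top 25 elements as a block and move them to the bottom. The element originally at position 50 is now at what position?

46

Track the element from position 50 forward through each operation:
  after op 1 (out-shuffle): 50 → 39
  after op 2 (out-shuffle): 39 → 17
  after op 3 (out-shuffle): 17 → 34
  after op 4 (in-shuffle): 34 → 6
  after op 5 (cut 59): 6 → 9
  after op 6 (cut 25): 9 → 46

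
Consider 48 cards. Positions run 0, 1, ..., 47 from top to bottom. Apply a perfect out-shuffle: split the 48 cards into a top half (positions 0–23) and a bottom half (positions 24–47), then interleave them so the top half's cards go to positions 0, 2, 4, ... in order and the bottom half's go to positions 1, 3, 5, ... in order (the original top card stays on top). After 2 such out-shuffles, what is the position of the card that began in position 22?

Track the card's position through each out-shuffle:
22 → 44 → 41

41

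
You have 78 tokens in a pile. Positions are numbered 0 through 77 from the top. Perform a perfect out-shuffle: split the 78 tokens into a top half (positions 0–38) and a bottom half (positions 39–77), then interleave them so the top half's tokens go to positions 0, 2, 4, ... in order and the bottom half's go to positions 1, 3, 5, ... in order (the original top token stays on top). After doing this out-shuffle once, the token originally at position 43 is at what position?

9

Track the token's position through each out-shuffle:
43 → 9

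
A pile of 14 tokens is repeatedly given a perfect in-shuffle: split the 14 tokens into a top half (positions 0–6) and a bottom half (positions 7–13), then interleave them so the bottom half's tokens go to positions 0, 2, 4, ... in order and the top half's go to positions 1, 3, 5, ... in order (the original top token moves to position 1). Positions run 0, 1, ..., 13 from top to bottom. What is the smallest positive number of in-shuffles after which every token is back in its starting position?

The in-shuffle permutes the 14 positions with cycle lengths [2, 4, 4, 4].
Every token is home exactly when every cycle has completed a whole number of laps, i.e. after lcm(2, 4) = 4 in-shuffles.

4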